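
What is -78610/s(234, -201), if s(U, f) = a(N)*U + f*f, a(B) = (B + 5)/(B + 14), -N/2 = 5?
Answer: -157220/80217 ≈ -1.9599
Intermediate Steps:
N = -10 (N = -2*5 = -10)
a(B) = (5 + B)/(14 + B)
s(U, f) = f**2 - 5*U/4 (s(U, f) = ((5 - 10)/(14 - 10))*U + f*f = (-5/4)*U + f**2 = ((1/4)*(-5))*U + f**2 = -5*U/4 + f**2 = f**2 - 5*U/4)
-78610/s(234, -201) = -78610/((-201)**2 - 5/4*234) = -78610/(40401 - 585/2) = -78610/80217/2 = -78610*2/80217 = -157220/80217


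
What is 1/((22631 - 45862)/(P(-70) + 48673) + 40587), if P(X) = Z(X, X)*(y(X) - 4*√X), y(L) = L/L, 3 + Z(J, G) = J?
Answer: 96105984191160/3900607757103676081 - 6783452*I*√70/3900607757103676081 ≈ 2.4639e-5 - 1.455e-11*I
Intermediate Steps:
Z(J, G) = -3 + J
y(L) = 1
P(X) = (1 - 4*√X)*(-3 + X) (P(X) = (-3 + X)*(1 - 4*√X) = (1 - 4*√X)*(-3 + X))
1/((22631 - 45862)/(P(-70) + 48673) + 40587) = 1/((22631 - 45862)/(-(-1 + 4*√(-70))*(-3 - 70) + 48673) + 40587) = 1/(-23231/(-1*(-1 + 4*(I*√70))*(-73) + 48673) + 40587) = 1/(-23231/(-1*(-1 + 4*I*√70)*(-73) + 48673) + 40587) = 1/(-23231/((-73 + 292*I*√70) + 48673) + 40587) = 1/(-23231/(48600 + 292*I*√70) + 40587) = 1/(40587 - 23231/(48600 + 292*I*√70))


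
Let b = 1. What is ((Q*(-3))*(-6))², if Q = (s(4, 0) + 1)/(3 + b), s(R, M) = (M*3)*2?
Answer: 81/4 ≈ 20.250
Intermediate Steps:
s(R, M) = 6*M (s(R, M) = (3*M)*2 = 6*M)
Q = ¼ (Q = (6*0 + 1)/(3 + 1) = (0 + 1)/4 = 1*(¼) = ¼ ≈ 0.25000)
((Q*(-3))*(-6))² = (((¼)*(-3))*(-6))² = (-¾*(-6))² = (9/2)² = 81/4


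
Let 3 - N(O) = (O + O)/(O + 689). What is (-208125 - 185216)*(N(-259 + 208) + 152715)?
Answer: -19162430077713/319 ≈ -6.0070e+10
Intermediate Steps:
N(O) = 3 - 2*O/(689 + O) (N(O) = 3 - (O + O)/(O + 689) = 3 - 2*O/(689 + O))
(-208125 - 185216)*(N(-259 + 208) + 152715) = (-208125 - 185216)*((2067 + (-259 + 208))/(689 + (-259 + 208)) + 152715) = -393341*((2067 - 51)/(689 - 51) + 152715) = -393341*(2016/638 + 152715) = -393341*((1/638)*2016 + 152715) = -393341*(1008/319 + 152715) = -393341*48717093/319 = -19162430077713/319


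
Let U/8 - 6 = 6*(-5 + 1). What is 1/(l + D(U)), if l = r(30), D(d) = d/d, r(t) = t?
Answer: 1/31 ≈ 0.032258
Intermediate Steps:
U = -144 (U = 48 + 8*(6*(-5 + 1)) = 48 + 8*(6*(-4)) = 48 + 8*(-24) = 48 - 192 = -144)
D(d) = 1
l = 30
1/(l + D(U)) = 1/(30 + 1) = 1/31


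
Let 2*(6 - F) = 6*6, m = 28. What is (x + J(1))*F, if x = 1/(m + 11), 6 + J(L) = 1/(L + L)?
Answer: 854/13 ≈ 65.692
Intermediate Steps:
F = -12 (F = 6 - 3*6 = 6 - ½*36 = 6 - 18 = -12)
J(L) = -6 + 1/(2*L) (J(L) = -6 + 1/(L + L) = -6 + 1/(2*L))
x = 1/39 (x = 1/(28 + 11) = 1/39 ≈ 0.025641)
(x + J(1))*F = (1/39 + (-6 + (½)/1))*(-12) = (1/39 + (-6 + (½)*1))*(-12) = (1/39 + (-6 + ½))*(-12) = (1/39 - 11/2)*(-12) = -427/78*(-12) = 854/13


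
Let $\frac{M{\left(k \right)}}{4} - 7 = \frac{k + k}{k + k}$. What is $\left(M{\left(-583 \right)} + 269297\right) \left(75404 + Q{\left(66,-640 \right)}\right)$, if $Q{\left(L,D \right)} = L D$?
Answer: $8932026956$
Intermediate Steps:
$Q{\left(L,D \right)} = D L$
$M{\left(k \right)} = 32$ ($M{\left(k \right)} = 28 + 4 \frac{k + k}{k + k} = 28 + 4 \frac{2 k}{2 k} = 28 + 4 \cdot 2 k \frac{1}{2 k} = 28 + 4 \cdot 1 = 28 + 4 = 32$)
$\left(M{\left(-583 \right)} + 269297\right) \left(75404 + Q{\left(66,-640 \right)}\right) = \left(32 + 269297\right) \left(75404 - 42240\right) = 269329 \left(75404 - 42240\right) = 269329 \cdot 33164 = 8932026956$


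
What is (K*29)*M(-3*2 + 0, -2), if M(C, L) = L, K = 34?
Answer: -1972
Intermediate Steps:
(K*29)*M(-3*2 + 0, -2) = (34*29)*(-2) = 986*(-2) = -1972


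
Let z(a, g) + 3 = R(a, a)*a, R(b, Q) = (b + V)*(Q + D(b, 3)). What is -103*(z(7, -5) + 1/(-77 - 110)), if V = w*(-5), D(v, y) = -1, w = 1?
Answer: -1560038/187 ≈ -8342.5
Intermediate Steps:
V = -5 (V = 1*(-5) = -5)
R(b, Q) = (-1 + Q)*(-5 + b) (R(b, Q) = (b - 5)*(Q - 1) = (-5 + b)*(-1 + Q) = (-1 + Q)*(-5 + b))
z(a, g) = -3 + a*(5 + a**2 - 6*a) (z(a, g) = -3 + (5 - a - 5*a + a*a)*a = -3 + (5 - a - 5*a + a**2)*a = -3 + (5 + a**2 - 6*a)*a = -3 + a*(5 + a**2 - 6*a))
-103*(z(7, -5) + 1/(-77 - 110)) = -103*((-3 + 7*(5 + 7**2 - 6*7)) + 1/(-77 - 110)) = -103*((-3 + 7*(5 + 49 - 42)) + 1/(-187)) = -103*((-3 + 7*12) - 1/187) = -103*((-3 + 84) - 1/187) = -103*(81 - 1/187) = -103*15146/187 = -1560038/187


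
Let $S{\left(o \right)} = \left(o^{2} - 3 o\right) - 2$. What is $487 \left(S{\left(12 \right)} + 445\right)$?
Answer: $268337$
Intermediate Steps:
$S{\left(o \right)} = -2 + o^{2} - 3 o$
$487 \left(S{\left(12 \right)} + 445\right) = 487 \left(\left(-2 + 12^{2} - 36\right) + 445\right) = 487 \left(\left(-2 + 144 - 36\right) + 445\right) = 487 \left(106 + 445\right) = 487 \cdot 551 = 268337$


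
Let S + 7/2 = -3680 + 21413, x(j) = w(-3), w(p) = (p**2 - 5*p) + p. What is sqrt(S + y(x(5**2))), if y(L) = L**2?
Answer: sqrt(72682)/2 ≈ 134.80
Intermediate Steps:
w(p) = p**2 - 4*p
x(j) = 21 (x(j) = -3*(-4 - 3) = -3*(-7) = 21)
S = 35459/2 (S = -7/2 + (-3680 + 21413) = -7/2 + 17733 = 35459/2 ≈ 17730.)
sqrt(S + y(x(5**2))) = sqrt(35459/2 + 21**2) = sqrt(35459/2 + 441) = sqrt(36341/2) = sqrt(72682)/2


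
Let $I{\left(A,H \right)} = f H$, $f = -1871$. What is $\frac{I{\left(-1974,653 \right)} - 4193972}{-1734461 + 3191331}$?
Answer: $- \frac{1083147}{291374} \approx -3.7174$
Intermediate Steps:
$I{\left(A,H \right)} = - 1871 H$
$\frac{I{\left(-1974,653 \right)} - 4193972}{-1734461 + 3191331} = \frac{\left(-1871\right) 653 - 4193972}{-1734461 + 3191331} = \frac{-1221763 - 4193972}{1456870} = \left(-5415735\right) \frac{1}{1456870} = - \frac{1083147}{291374}$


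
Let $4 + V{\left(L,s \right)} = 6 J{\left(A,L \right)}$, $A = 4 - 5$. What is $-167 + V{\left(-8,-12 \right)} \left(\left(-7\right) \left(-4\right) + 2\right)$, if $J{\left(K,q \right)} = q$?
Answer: $-1727$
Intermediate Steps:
$A = -1$
$V{\left(L,s \right)} = -4 + 6 L$
$-167 + V{\left(-8,-12 \right)} \left(\left(-7\right) \left(-4\right) + 2\right) = -167 + \left(-4 + 6 \left(-8\right)\right) \left(\left(-7\right) \left(-4\right) + 2\right) = -167 + \left(-4 - 48\right) \left(28 + 2\right) = -167 - 1560 = -1727$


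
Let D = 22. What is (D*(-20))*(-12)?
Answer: 5280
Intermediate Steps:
(D*(-20))*(-12) = (22*(-20))*(-12) = -440*(-12) = 5280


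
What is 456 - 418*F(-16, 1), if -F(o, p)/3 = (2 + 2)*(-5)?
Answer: -24624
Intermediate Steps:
F(o, p) = 60 (F(o, p) = -3*(2 + 2)*(-5) = -12*(-5) = -3*(-20) = 60)
456 - 418*F(-16, 1) = 456 - 418*60 = 456 - 25080 = -24624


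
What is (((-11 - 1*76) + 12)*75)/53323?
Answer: -5625/53323 ≈ -0.10549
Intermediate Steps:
(((-11 - 1*76) + 12)*75)/53323 = (((-11 - 76) + 12)*75)*(1/53323) = ((-87 + 12)*75)*(1/53323) = -75*75*(1/53323) = -5625*1/53323 = -5625/53323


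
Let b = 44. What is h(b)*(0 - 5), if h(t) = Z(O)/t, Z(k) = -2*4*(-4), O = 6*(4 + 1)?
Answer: -40/11 ≈ -3.6364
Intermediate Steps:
O = 30 (O = 6*5 = 30)
Z(k) = 32 (Z(k) = -8*(-4) = 32)
h(t) = 32/t
h(b)*(0 - 5) = (32/44)*(0 - 5) = (32*(1/44))*(-5) = (8/11)*(-5) = -40/11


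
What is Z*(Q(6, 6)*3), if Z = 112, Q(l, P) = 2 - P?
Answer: -1344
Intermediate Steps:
Z*(Q(6, 6)*3) = 112*((2 - 1*6)*3) = 112*((2 - 6)*3) = 112*(-4*3) = 112*(-12) = -1344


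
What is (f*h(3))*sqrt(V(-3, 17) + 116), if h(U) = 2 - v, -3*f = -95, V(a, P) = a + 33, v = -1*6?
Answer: 760*sqrt(146)/3 ≈ 3061.0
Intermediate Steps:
v = -6
V(a, P) = 33 + a
f = 95/3 (f = -1/3*(-95) = 95/3 ≈ 31.667)
h(U) = 8 (h(U) = 2 - 1*(-6) = 2 + 6 = 8)
(f*h(3))*sqrt(V(-3, 17) + 116) = ((95/3)*8)*sqrt((33 - 3) + 116) = 760*sqrt(30 + 116)/3 = 760*sqrt(146)/3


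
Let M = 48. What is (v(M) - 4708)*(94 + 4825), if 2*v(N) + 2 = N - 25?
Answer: -46214005/2 ≈ -2.3107e+7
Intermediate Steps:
v(N) = -27/2 + N/2 (v(N) = -1 + (N - 25)/2 = -1 + (-25 + N)/2 = -1 + (-25/2 + N/2) = -27/2 + N/2)
(v(M) - 4708)*(94 + 4825) = ((-27/2 + (1/2)*48) - 4708)*(94 + 4825) = ((-27/2 + 24) - 4708)*4919 = (21/2 - 4708)*4919 = -9395/2*4919 = -46214005/2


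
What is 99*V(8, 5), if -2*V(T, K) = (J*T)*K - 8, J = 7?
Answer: -13464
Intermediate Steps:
V(T, K) = 4 - 7*K*T/2 (V(T, K) = -((7*T)*K - 8)/2 = -(7*K*T - 8)/2 = -(-8 + 7*K*T)/2 = 4 - 7*K*T/2)
99*V(8, 5) = 99*(4 - 7/2*5*8) = 99*(4 - 140) = 99*(-136) = -13464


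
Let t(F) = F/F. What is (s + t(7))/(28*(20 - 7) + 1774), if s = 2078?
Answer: 2079/2138 ≈ 0.97240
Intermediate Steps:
t(F) = 1
(s + t(7))/(28*(20 - 7) + 1774) = (2078 + 1)/(28*(20 - 7) + 1774) = 2079/(28*13 + 1774) = 2079/(364 + 1774) = 2079/2138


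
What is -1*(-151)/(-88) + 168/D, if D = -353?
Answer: -68087/31064 ≈ -2.1918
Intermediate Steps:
-1*(-151)/(-88) + 168/D = -1*(-151)/(-88) + 168/(-353) = 151*(-1/88) + 168*(-1/353) = -151/88 - 168/353 = -68087/31064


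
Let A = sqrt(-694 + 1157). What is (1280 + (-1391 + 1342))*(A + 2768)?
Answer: 3407408 + 1231*sqrt(463) ≈ 3.4339e+6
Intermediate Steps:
A = sqrt(463) ≈ 21.517
(1280 + (-1391 + 1342))*(A + 2768) = (1280 + (-1391 + 1342))*(sqrt(463) + 2768) = (1280 - 49)*(2768 + sqrt(463)) = 1231*(2768 + sqrt(463)) = 3407408 + 1231*sqrt(463)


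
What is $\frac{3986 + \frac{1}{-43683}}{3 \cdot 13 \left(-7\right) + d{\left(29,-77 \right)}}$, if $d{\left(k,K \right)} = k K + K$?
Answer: $- \frac{174120437}{112833189} \approx -1.5432$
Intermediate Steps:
$d{\left(k,K \right)} = K + K k$ ($d{\left(k,K \right)} = K k + K = K + K k$)
$\frac{3986 + \frac{1}{-43683}}{3 \cdot 13 \left(-7\right) + d{\left(29,-77 \right)}} = \frac{3986 + \frac{1}{-43683}}{3 \cdot 13 \left(-7\right) - 77 \left(1 + 29\right)} = \frac{3986 - \frac{1}{43683}}{39 \left(-7\right) - 2310} = \frac{174120437}{43683 \left(-273 - 2310\right)} = \frac{174120437}{43683 \left(-2583\right)} = \frac{174120437}{43683} \left(- \frac{1}{2583}\right) = - \frac{174120437}{112833189}$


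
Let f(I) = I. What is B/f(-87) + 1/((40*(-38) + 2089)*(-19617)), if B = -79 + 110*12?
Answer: -4617377560/323700117 ≈ -14.264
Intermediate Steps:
B = 1241 (B = -79 + 1320 = 1241)
B/f(-87) + 1/((40*(-38) + 2089)*(-19617)) = 1241/(-87) + 1/((40*(-38) + 2089)*(-19617)) = 1241*(-1/87) - 1/19617/(-1520 + 2089) = -1241/87 - 1/19617/569 = -1241/87 + (1/569)*(-1/19617) = -1241/87 - 1/11162073 = -4617377560/323700117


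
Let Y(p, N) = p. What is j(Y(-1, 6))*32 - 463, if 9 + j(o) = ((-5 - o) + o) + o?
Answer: -943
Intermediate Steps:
j(o) = -14 + o (j(o) = -9 + (((-5 - o) + o) + o) = -9 + (-5 + o) = -14 + o)
j(Y(-1, 6))*32 - 463 = (-14 - 1)*32 - 463 = -15*32 - 463 = -480 - 463 = -943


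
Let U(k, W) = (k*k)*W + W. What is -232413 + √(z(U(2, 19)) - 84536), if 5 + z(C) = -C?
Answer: -232413 + 6*I*√2351 ≈ -2.3241e+5 + 290.92*I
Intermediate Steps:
U(k, W) = W + W*k² (U(k, W) = k²*W + W = W*k² + W = W + W*k²)
z(C) = -5 - C
-232413 + √(z(U(2, 19)) - 84536) = -232413 + √((-5 - 19*(1 + 2²)) - 84536) = -232413 + √((-5 - 19*(1 + 4)) - 84536) = -232413 + √((-5 - 19*5) - 84536) = -232413 + √((-5 - 1*95) - 84536) = -232413 + √((-5 - 95) - 84536) = -232413 + √(-100 - 84536) = -232413 + √(-84636) = -232413 + 6*I*√2351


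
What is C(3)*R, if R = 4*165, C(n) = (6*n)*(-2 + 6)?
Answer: 47520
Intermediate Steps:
C(n) = 24*n (C(n) = (6*n)*4 = 24*n)
R = 660
C(3)*R = (24*3)*660 = 72*660 = 47520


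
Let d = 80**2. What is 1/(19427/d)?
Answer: 6400/19427 ≈ 0.32944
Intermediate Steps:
d = 6400
1/(19427/d) = 1/(19427/6400) = 6400/19427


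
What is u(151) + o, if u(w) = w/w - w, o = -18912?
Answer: -19062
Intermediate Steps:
u(w) = 1 - w
u(151) + o = (1 - 1*151) - 18912 = (1 - 151) - 18912 = -150 - 18912 = -19062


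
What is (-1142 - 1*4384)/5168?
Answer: -2763/2584 ≈ -1.0693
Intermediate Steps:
(-1142 - 1*4384)/5168 = (-1142 - 4384)*(1/5168) = -5526*1/5168 = -2763/2584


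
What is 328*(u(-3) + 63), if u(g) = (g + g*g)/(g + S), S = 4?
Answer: 22632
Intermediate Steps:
u(g) = (g + g²)/(4 + g) (u(g) = (g + g*g)/(g + 4) = (g + g²)/(4 + g))
328*(u(-3) + 63) = 328*(-3*(1 - 3)/(4 - 3) + 63) = 328*(-3*(-2)/1 + 63) = 328*(-3*1*(-2) + 63) = 328*(6 + 63) = 328*69 = 22632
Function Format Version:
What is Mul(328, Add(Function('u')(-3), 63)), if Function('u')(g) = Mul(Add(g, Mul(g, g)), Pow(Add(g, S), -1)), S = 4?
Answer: 22632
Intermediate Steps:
Function('u')(g) = Mul(Pow(Add(4, g), -1), Add(g, Pow(g, 2))) (Function('u')(g) = Mul(Add(g, Mul(g, g)), Pow(Add(g, 4), -1)) = Mul(Add(g, Pow(g, 2)), Pow(Add(4, g), -1)) = Mul(Pow(Add(4, g), -1), Add(g, Pow(g, 2))))
Mul(328, Add(Function('u')(-3), 63)) = Mul(328, Add(Mul(-3, Pow(Add(4, -3), -1), Add(1, -3)), 63)) = Mul(328, Add(Mul(-3, Pow(1, -1), -2), 63)) = Mul(328, Add(Mul(-3, 1, -2), 63)) = Mul(328, Add(6, 63)) = Mul(328, 69) = 22632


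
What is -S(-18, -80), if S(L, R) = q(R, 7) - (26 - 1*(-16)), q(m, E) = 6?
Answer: 36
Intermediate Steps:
S(L, R) = -36 (S(L, R) = 6 - (26 - 1*(-16)) = 6 - (26 + 16) = 6 - 1*42 = 6 - 42 = -36)
-S(-18, -80) = -1*(-36) = 36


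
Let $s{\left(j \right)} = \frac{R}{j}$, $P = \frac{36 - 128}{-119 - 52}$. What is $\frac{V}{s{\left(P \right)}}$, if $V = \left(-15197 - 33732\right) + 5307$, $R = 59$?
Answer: $- \frac{4013224}{10089} \approx -397.78$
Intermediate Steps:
$V = -43622$ ($V = -48929 + 5307 = -43622$)
$P = \frac{92}{171}$ ($P = - \frac{92}{-171} = \left(-92\right) \left(- \frac{1}{171}\right) = \frac{92}{171} \approx 0.53801$)
$s{\left(j \right)} = \frac{59}{j}$
$\frac{V}{s{\left(P \right)}} = - \frac{43622}{59 \frac{1}{\frac{92}{171}}} = - \frac{43622}{59 \cdot \frac{171}{92}} = - \frac{43622}{\frac{10089}{92}} = \left(-43622\right) \frac{92}{10089} = - \frac{4013224}{10089}$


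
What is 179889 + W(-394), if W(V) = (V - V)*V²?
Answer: 179889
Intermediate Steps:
W(V) = 0 (W(V) = 0*V² = 0)
179889 + W(-394) = 179889 + 0 = 179889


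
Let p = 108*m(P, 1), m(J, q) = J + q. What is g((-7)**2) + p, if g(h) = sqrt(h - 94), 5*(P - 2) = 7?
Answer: 2376/5 + 3*I*sqrt(5) ≈ 475.2 + 6.7082*I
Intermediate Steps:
P = 17/5 (P = 2 + (1/5)*7 = 2 + 7/5 = 17/5 ≈ 3.4000)
p = 2376/5 (p = 108*(17/5 + 1) = 108*(22/5) = 2376/5 ≈ 475.20)
g(h) = sqrt(-94 + h)
g((-7)**2) + p = sqrt(-94 + (-7)**2) + 2376/5 = sqrt(-94 + 49) + 2376/5 = sqrt(-45) + 2376/5 = 3*I*sqrt(5) + 2376/5 = 2376/5 + 3*I*sqrt(5)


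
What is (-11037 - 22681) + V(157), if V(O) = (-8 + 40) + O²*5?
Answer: 89559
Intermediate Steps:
V(O) = 32 + 5*O²
(-11037 - 22681) + V(157) = (-11037 - 22681) + (32 + 5*157²) = -33718 + (32 + 5*24649) = -33718 + (32 + 123245) = -33718 + 123277 = 89559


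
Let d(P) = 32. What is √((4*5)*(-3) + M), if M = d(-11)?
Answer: 2*I*√7 ≈ 5.2915*I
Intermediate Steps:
M = 32
√((4*5)*(-3) + M) = √((4*5)*(-3) + 32) = √(20*(-3) + 32) = √(-60 + 32) = √(-28) = 2*I*√7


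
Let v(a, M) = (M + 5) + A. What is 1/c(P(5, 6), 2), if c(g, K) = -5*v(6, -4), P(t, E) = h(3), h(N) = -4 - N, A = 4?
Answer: -1/25 ≈ -0.040000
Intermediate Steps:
v(a, M) = 9 + M (v(a, M) = (M + 5) + 4 = (5 + M) + 4 = 9 + M)
P(t, E) = -7 (P(t, E) = -4 - 1*3 = -4 - 3 = -7)
c(g, K) = -25 (c(g, K) = -5*(9 - 4) = -5*5 = -25)
1/c(P(5, 6), 2) = 1/(-25) = -1/25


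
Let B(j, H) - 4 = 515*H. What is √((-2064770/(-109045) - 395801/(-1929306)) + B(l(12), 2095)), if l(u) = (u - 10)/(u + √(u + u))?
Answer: √1910180052747635136750861846/42076234554 ≈ 1038.7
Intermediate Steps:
l(u) = (-10 + u)/(u + √2*√u) (l(u) = (-10 + u)/(u + √(2*u)) = (-10 + u)/(u + √2*√u))
B(j, H) = 4 + 515*H
√((-2064770/(-109045) - 395801/(-1929306)) + B(l(12), 2095)) = √((-2064770/(-109045) - 395801/(-1929306)) + (4 + 515*2095)) = √((-2064770*(-1/109045) - 395801*(-1/1929306)) + (4 + 1078925)) = √((412954/21809 + 395801/1929306) + 1078929) = √(805346653933/42076234554 + 1078929) = √(45398075017766599/42076234554) = √1910180052747635136750861846/42076234554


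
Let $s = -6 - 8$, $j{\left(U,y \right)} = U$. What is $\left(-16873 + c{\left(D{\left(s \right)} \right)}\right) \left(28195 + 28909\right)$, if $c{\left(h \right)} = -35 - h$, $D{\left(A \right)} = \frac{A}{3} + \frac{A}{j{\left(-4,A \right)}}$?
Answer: $- \frac{2896343432}{3} \approx -9.6545 \cdot 10^{8}$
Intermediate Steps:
$s = -14$ ($s = -6 - 8 = -14$)
$D{\left(A \right)} = \frac{A}{12}$ ($D{\left(A \right)} = \frac{A}{3} + \frac{A}{-4} = A \frac{1}{3} + A \left(- \frac{1}{4}\right) = \frac{A}{3} - \frac{A}{4} = \frac{A}{12}$)
$\left(-16873 + c{\left(D{\left(s \right)} \right)}\right) \left(28195 + 28909\right) = \left(-16873 - \left(35 + \frac{1}{12} \left(-14\right)\right)\right) \left(28195 + 28909\right) = \left(-16873 - \frac{203}{6}\right) 57104 = \left(- \frac{101441}{6}\right) 57104 = - \frac{2896343432}{3}$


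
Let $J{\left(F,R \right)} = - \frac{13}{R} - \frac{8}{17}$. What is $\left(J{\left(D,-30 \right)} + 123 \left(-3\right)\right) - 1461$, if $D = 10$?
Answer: $- \frac{933319}{510} \approx -1830.0$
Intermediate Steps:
$J{\left(F,R \right)} = - \frac{8}{17} - \frac{13}{R}$ ($J{\left(F,R \right)} = - \frac{13}{R} - \frac{8}{17} = - \frac{8}{17} - \frac{13}{R}$)
$\left(J{\left(D,-30 \right)} + 123 \left(-3\right)\right) - 1461 = \left(\left(- \frac{8}{17} - \frac{13}{-30}\right) + 123 \left(-3\right)\right) - 1461 = \left(\left(- \frac{8}{17} - - \frac{13}{30}\right) - 369\right) - 1461 = \left(\left(- \frac{8}{17} + \frac{13}{30}\right) - 369\right) - 1461 = \left(- \frac{19}{510} - 369\right) - 1461 = - \frac{188209}{510} - 1461 = - \frac{933319}{510}$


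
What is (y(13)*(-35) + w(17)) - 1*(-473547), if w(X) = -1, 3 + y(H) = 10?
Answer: 473301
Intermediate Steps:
y(H) = 7 (y(H) = -3 + 10 = 7)
(y(13)*(-35) + w(17)) - 1*(-473547) = (7*(-35) - 1) - 1*(-473547) = (-245 - 1) + 473547 = -246 + 473547 = 473301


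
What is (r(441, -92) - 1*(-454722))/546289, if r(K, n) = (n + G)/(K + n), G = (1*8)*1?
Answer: 158697894/190654861 ≈ 0.83238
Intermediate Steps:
G = 8 (G = 8*1 = 8)
r(K, n) = (8 + n)/(K + n) (r(K, n) = (n + 8)/(K + n) = (8 + n)/(K + n))
(r(441, -92) - 1*(-454722))/546289 = ((8 - 92)/(441 - 92) - 1*(-454722))/546289 = (-84/349 + 454722)*(1/546289) = (158697894/349)*(1/546289) = 158697894/190654861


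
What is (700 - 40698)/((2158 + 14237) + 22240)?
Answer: -39998/38635 ≈ -1.0353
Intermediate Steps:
(700 - 40698)/((2158 + 14237) + 22240) = -39998/(16395 + 22240) = -39998/38635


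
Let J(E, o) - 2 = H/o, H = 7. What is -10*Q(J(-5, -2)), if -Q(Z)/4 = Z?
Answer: -60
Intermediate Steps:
J(E, o) = 2 + 7/o
Q(Z) = -4*Z
-10*Q(J(-5, -2)) = -(-40)*(2 + 7/(-2)) = -(-40)*(2 + 7*(-½)) = -(-40)*(2 - 7/2) = -(-40)*(-3)/2 = -10*6 = -60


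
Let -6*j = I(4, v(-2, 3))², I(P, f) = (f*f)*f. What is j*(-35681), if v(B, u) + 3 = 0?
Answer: 8670483/2 ≈ 4.3352e+6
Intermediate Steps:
v(B, u) = -3 (v(B, u) = -3 + 0 = -3)
I(P, f) = f³ (I(P, f) = f²*f = f³)
j = -243/2 (j = -((-3)³)²/6 = -⅙*(-27)² = -⅙*729 = -243/2 ≈ -121.50)
j*(-35681) = -243/2*(-35681) = 8670483/2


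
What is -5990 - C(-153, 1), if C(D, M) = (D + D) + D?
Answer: -5531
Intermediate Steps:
C(D, M) = 3*D (C(D, M) = 2*D + D = 3*D)
-5990 - C(-153, 1) = -5990 - 3*(-153) = -5990 - 1*(-459) = -5990 + 459 = -5531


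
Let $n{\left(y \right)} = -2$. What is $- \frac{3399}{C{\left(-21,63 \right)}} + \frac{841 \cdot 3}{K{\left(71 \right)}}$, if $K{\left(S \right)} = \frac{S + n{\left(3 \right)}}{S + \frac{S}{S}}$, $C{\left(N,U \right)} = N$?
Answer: $\frac{449923}{161} \approx 2794.6$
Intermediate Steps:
$K{\left(S \right)} = \frac{-2 + S}{1 + S}$ ($K{\left(S \right)} = \frac{S - 2}{S + \frac{S}{S}} = \frac{-2 + S}{S + 1} = \frac{-2 + S}{1 + S}$)
$- \frac{3399}{C{\left(-21,63 \right)}} + \frac{841 \cdot 3}{K{\left(71 \right)}} = - \frac{3399}{-21} + \frac{841 \cdot 3}{\frac{1}{1 + 71} \left(-2 + 71\right)} = \left(-3399\right) \left(- \frac{1}{21}\right) + \frac{2523}{\frac{1}{72} \cdot 69} = \frac{1133}{7} + \frac{2523}{\frac{1}{72} \cdot 69} = \frac{1133}{7} + \frac{2523}{\frac{23}{24}} = \frac{1133}{7} + 2523 \cdot \frac{24}{23} = \frac{1133}{7} + \frac{60552}{23} = \frac{449923}{161}$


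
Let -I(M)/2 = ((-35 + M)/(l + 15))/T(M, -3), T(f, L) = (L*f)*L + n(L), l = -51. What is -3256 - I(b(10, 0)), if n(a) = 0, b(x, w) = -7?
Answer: -87913/27 ≈ -3256.0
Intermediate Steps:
T(f, L) = f*L² (T(f, L) = (L*f)*L + 0 = f*L² + 0 = f*L²)
I(M) = -2*(35/36 - M/36)/(9*M) (I(M) = -2*(-35 + M)/(-51 + 15)/(M*(-3)²) = -2*(-35 + M)/(-36)/(M*9) = -2*(-35 + M)*(-1/36)/(9*M) = -2*(35/36 - M/36)*1/(9*M) = -2*(35/36 - M/36)/(9*M))
-3256 - I(b(10, 0)) = -3256 - (-35 - 7)/(162*(-7)) = -3256 - (-1)*(-42)/(162*7) = -3256 - 1*1/27 = -3256 - 1/27 = -87913/27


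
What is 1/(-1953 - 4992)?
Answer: -1/6945 ≈ -0.00014399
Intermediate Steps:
1/(-1953 - 4992) = 1/(-6945) = -1/6945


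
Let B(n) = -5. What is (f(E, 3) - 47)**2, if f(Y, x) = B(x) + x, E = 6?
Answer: 2401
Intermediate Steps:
f(Y, x) = -5 + x
(f(E, 3) - 47)**2 = ((-5 + 3) - 47)**2 = (-2 - 47)**2 = (-49)**2 = 2401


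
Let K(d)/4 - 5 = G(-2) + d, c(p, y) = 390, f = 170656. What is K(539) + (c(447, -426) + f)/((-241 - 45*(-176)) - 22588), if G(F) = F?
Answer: 32151666/14909 ≈ 2156.5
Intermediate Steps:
K(d) = 12 + 4*d (K(d) = 20 + 4*(-2 + d) = 20 + (-8 + 4*d) = 12 + 4*d)
K(539) + (c(447, -426) + f)/((-241 - 45*(-176)) - 22588) = (12 + 4*539) + (390 + 170656)/((-241 - 45*(-176)) - 22588) = (12 + 2156) + 171046/((-241 + 7920) - 22588) = 2168 + 171046/(7679 - 22588) = 2168 + 171046/(-14909) = 2168 + 171046*(-1/14909) = 2168 - 171046/14909 = 32151666/14909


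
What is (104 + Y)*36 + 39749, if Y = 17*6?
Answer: 47165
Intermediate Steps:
Y = 102
(104 + Y)*36 + 39749 = (104 + 102)*36 + 39749 = 206*36 + 39749 = 7416 + 39749 = 47165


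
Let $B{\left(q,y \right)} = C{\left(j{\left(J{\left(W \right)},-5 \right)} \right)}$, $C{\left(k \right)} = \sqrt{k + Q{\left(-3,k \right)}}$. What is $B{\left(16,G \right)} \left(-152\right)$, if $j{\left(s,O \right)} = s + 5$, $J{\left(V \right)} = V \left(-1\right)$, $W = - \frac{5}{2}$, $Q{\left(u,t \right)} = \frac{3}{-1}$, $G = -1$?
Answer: $- 228 \sqrt{2} \approx -322.44$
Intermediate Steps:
$Q{\left(u,t \right)} = -3$ ($Q{\left(u,t \right)} = 3 \left(-1\right) = -3$)
$W = - \frac{5}{2}$ ($W = \left(-5\right) \frac{1}{2} = - \frac{5}{2} \approx -2.5$)
$J{\left(V \right)} = - V$
$j{\left(s,O \right)} = 5 + s$
$C{\left(k \right)} = \sqrt{-3 + k}$ ($C{\left(k \right)} = \sqrt{k - 3} = \sqrt{-3 + k}$)
$B{\left(q,y \right)} = \frac{3 \sqrt{2}}{2}$ ($B{\left(q,y \right)} = \sqrt{-3 + \left(5 - - \frac{5}{2}\right)} = \sqrt{-3 + \left(5 + \frac{5}{2}\right)} = \sqrt{-3 + \frac{15}{2}} = \sqrt{\frac{9}{2}} = \frac{3 \sqrt{2}}{2}$)
$B{\left(16,G \right)} \left(-152\right) = \frac{3 \sqrt{2}}{2} \left(-152\right) = - 228 \sqrt{2}$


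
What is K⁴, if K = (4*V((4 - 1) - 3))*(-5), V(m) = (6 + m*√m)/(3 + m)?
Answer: 2560000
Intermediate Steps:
V(m) = (6 + m^(3/2))/(3 + m)
K = -40 (K = (4*((6 + ((4 - 1) - 3)^(3/2))/(3 + ((4 - 1) - 3))))*(-5) = (4*((6 + (3 - 3)^(3/2))/(3 + (3 - 3))))*(-5) = (4*((6 + 0^(3/2))/(3 + 0)))*(-5) = (4*((6 + 0)/3))*(-5) = (4*((⅓)*6))*(-5) = (4*2)*(-5) = 8*(-5) = -40)
K⁴ = (-40)⁴ = 2560000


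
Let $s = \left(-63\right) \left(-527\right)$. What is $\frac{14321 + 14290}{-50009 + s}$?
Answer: $- \frac{2601}{1528} \approx -1.7022$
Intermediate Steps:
$s = 33201$
$\frac{14321 + 14290}{-50009 + s} = \frac{14321 + 14290}{-50009 + 33201} = \frac{28611}{-16808} = 28611 \left(- \frac{1}{16808}\right) = - \frac{2601}{1528}$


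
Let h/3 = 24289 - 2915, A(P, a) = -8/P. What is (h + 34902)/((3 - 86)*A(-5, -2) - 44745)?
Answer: -495120/224389 ≈ -2.2065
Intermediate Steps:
h = 64122 (h = 3*(24289 - 2915) = 3*21374 = 64122)
(h + 34902)/((3 - 86)*A(-5, -2) - 44745) = (64122 + 34902)/((3 - 86)*(-8/(-5)) - 44745) = 99024/(-(-664)*(-1)/5 - 44745) = 99024/(-83*8/5 - 44745) = 99024/(-664/5 - 44745) = 99024/(-224389/5) = 99024*(-5/224389) = -495120/224389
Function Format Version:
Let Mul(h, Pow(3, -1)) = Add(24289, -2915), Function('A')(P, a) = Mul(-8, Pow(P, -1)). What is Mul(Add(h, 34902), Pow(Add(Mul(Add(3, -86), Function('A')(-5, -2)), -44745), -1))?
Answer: Rational(-495120, 224389) ≈ -2.2065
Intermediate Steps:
h = 64122 (h = Mul(3, Add(24289, -2915)) = Mul(3, 21374) = 64122)
Mul(Add(h, 34902), Pow(Add(Mul(Add(3, -86), Function('A')(-5, -2)), -44745), -1)) = Mul(Add(64122, 34902), Pow(Add(Mul(Add(3, -86), Mul(-8, Pow(-5, -1))), -44745), -1)) = Mul(99024, Pow(Add(Mul(-83, Mul(-8, Rational(-1, 5))), -44745), -1)) = Mul(99024, Pow(Add(Mul(-83, Rational(8, 5)), -44745), -1)) = Mul(99024, Pow(Add(Rational(-664, 5), -44745), -1)) = Mul(99024, Pow(Rational(-224389, 5), -1)) = Mul(99024, Rational(-5, 224389)) = Rational(-495120, 224389)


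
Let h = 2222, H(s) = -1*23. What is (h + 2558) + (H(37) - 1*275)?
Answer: 4482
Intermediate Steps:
H(s) = -23
(h + 2558) + (H(37) - 1*275) = (2222 + 2558) + (-23 - 1*275) = 4780 + (-23 - 275) = 4780 - 298 = 4482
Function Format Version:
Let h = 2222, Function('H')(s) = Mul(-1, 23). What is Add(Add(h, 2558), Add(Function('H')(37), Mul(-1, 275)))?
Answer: 4482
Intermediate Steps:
Function('H')(s) = -23
Add(Add(h, 2558), Add(Function('H')(37), Mul(-1, 275))) = Add(Add(2222, 2558), Add(-23, Mul(-1, 275))) = Add(4780, Add(-23, -275)) = Add(4780, -298) = 4482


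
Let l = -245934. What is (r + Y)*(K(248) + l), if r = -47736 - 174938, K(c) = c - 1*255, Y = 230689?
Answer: -1971217115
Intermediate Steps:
K(c) = -255 + c (K(c) = c - 255 = -255 + c)
r = -222674
(r + Y)*(K(248) + l) = (-222674 + 230689)*((-255 + 248) - 245934) = 8015*(-7 - 245934) = 8015*(-245941) = -1971217115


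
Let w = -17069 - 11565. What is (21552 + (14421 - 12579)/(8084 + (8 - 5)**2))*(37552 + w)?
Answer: 1555496983404/8093 ≈ 1.9220e+8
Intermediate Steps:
w = -28634
(21552 + (14421 - 12579)/(8084 + (8 - 5)**2))*(37552 + w) = (21552 + (14421 - 12579)/(8084 + (8 - 5)**2))*(37552 - 28634) = (21552 + 1842/(8084 + 3**2))*8918 = (21552 + 1842/(8084 + 9))*8918 = (21552 + 1842/8093)*8918 = (174422178/8093)*8918 = 1555496983404/8093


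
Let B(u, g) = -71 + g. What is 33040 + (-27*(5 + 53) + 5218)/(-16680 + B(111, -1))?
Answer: 138370607/4188 ≈ 33040.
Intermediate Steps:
33040 + (-27*(5 + 53) + 5218)/(-16680 + B(111, -1)) = 33040 + (-27*(5 + 53) + 5218)/(-16680 + (-71 - 1)) = 33040 + (-27*58 + 5218)/(-16680 - 72) = 33040 + (-1566 + 5218)/(-16752) = 33040 + 3652*(-1/16752) = 33040 - 913/4188 = 138370607/4188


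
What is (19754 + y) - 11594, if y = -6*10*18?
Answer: 7080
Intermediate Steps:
y = -1080 (y = -60*18 = -1080)
(19754 + y) - 11594 = (19754 - 1080) - 11594 = 18674 - 11594 = 7080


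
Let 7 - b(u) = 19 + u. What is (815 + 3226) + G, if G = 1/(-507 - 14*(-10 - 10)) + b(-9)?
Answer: 916625/227 ≈ 4038.0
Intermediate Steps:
b(u) = -12 - u (b(u) = 7 - (19 + u) = 7 + (-19 - u) = -12 - u)
G = -682/227 (G = 1/(-507 - 14*(-10 - 10)) + (-12 - 1*(-9)) = 1/(-507 - 14*(-20)) + (-12 + 9) = 1/(-507 + 280) - 3 = 1/(-227) - 3 = -1/227 - 3 = -682/227 ≈ -3.0044)
(815 + 3226) + G = (815 + 3226) - 682/227 = 4041 - 682/227 = 916625/227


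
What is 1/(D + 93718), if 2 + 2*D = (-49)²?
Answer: 2/189835 ≈ 1.0535e-5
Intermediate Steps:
D = 2399/2 (D = -1 + (½)*(-49)² = -1 + (½)*2401 = -1 + 2401/2 = 2399/2 ≈ 1199.5)
1/(D + 93718) = 1/(2399/2 + 93718) = 1/(189835/2) = 2/189835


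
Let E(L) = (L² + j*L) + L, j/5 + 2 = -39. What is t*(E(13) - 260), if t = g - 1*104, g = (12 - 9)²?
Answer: 260585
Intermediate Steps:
j = -205 (j = -10 + 5*(-39) = -10 - 195 = -205)
E(L) = L² - 204*L (E(L) = (L² - 205*L) + L = L² - 204*L)
g = 9 (g = 3² = 9)
t = -95 (t = 9 - 1*104 = 9 - 104 = -95)
t*(E(13) - 260) = -95*(13*(-204 + 13) - 260) = -95*(13*(-191) - 260) = -95*(-2483 - 260) = -95*(-2743) = 260585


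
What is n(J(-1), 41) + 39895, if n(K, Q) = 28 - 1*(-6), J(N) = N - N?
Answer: 39929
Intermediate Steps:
J(N) = 0
n(K, Q) = 34 (n(K, Q) = 28 + 6 = 34)
n(J(-1), 41) + 39895 = 34 + 39895 = 39929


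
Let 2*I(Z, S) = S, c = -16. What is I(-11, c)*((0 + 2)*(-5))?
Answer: 80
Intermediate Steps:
I(Z, S) = S/2
I(-11, c)*((0 + 2)*(-5)) = ((1/2)*(-16))*((0 + 2)*(-5)) = -16*(-5) = -8*(-10) = 80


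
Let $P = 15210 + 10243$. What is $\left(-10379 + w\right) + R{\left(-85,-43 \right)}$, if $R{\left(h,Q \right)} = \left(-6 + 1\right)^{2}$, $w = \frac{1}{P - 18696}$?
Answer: $- \frac{69961977}{6757} \approx -10354.0$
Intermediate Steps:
$P = 25453$
$w = \frac{1}{6757}$ ($w = \frac{1}{25453 - 18696} = \frac{1}{6757} \approx 0.00014799$)
$R{\left(h,Q \right)} = 25$ ($R{\left(h,Q \right)} = \left(-5\right)^{2} = 25$)
$\left(-10379 + w\right) + R{\left(-85,-43 \right)} = \left(-10379 + \frac{1}{6757}\right) + 25 = - \frac{70130902}{6757} + 25 = - \frac{69961977}{6757}$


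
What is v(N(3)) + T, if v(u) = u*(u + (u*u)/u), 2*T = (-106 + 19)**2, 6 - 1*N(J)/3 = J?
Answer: 7893/2 ≈ 3946.5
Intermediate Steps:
N(J) = 18 - 3*J
T = 7569/2 (T = (-106 + 19)**2/2 = (1/2)*(-87)**2 = (1/2)*7569 = 7569/2 ≈ 3784.5)
v(u) = 2*u**2 (v(u) = u*(u + u**2/u) = u*(u + u) = u*(2*u) = 2*u**2)
v(N(3)) + T = 2*(18 - 3*3)**2 + 7569/2 = 2*(18 - 9)**2 + 7569/2 = 2*9**2 + 7569/2 = 2*81 + 7569/2 = 162 + 7569/2 = 7893/2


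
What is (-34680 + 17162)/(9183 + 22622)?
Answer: -17518/31805 ≈ -0.55079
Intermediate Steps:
(-34680 + 17162)/(9183 + 22622) = -17518/31805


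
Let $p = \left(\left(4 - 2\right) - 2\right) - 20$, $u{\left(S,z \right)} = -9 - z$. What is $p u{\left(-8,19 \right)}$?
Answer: $560$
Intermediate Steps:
$p = -20$ ($p = \left(2 - 2\right) - 20 = 0 - 20 = -20$)
$p u{\left(-8,19 \right)} = - 20 \left(-9 - 19\right) = \left(-20\right) \left(-28\right) = 560$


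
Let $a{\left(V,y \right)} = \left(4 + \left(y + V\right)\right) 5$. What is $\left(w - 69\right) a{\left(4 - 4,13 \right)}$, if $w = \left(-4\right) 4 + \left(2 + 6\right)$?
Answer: $-6545$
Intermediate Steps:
$w = -8$ ($w = -16 + 8 = -8$)
$a{\left(V,y \right)} = 20 + 5 V + 5 y$ ($a{\left(V,y \right)} = \left(4 + \left(V + y\right)\right) 5 = \left(4 + V + y\right) 5 = 20 + 5 V + 5 y$)
$\left(w - 69\right) a{\left(4 - 4,13 \right)} = \left(-8 - 69\right) \left(20 + 5 \left(4 - 4\right) + 5 \cdot 13\right) = - 77 \left(20 + 5 \left(4 - 4\right) + 65\right) = - 77 \left(20 + 5 \cdot 0 + 65\right) = - 77 \left(20 + 0 + 65\right) = \left(-77\right) 85 = -6545$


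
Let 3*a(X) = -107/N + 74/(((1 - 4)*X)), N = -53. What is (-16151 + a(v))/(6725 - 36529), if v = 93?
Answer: 179112145/330533811 ≈ 0.54189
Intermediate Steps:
a(X) = 107/159 - 74/(9*X) (a(X) = (-107/(-53) + 74/(((1 - 4)*X)))/3 = (-107*(-1/53) + 74/((-3*X)))/3 = (107/53 + 74*(-1/(3*X)))/3 = (107/53 - 74/(3*X))/3 = 107/159 - 74/(9*X))
(-16151 + a(v))/(6725 - 36529) = (-16151 + (1/477)*(-3922 + 321*93)/93)/(6725 - 36529) = (-16151 + (1/477)*(1/93)*(-3922 + 29853))/(-29804) = (-16151 + (1/477)*(1/93)*25931)*(-1/29804) = (-16151 + 25931/44361)*(-1/29804) = -716448580/44361*(-1/29804) = 179112145/330533811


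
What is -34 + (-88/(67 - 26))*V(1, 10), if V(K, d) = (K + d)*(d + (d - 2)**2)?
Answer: -73026/41 ≈ -1781.1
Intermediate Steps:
V(K, d) = (K + d)*(d + (-2 + d)**2)
-34 + (-88/(67 - 26))*V(1, 10) = -34 + (-88/(67 - 26))*(10**2 + 1*10 + 1*(-2 + 10)**2 + 10*(-2 + 10)**2) = -34 + (-88/41)*(100 + 10 + 1*8**2 + 10*8**2) = -34 + (-88*1/41)*(100 + 10 + 1*64 + 10*64) = -34 - 88*(100 + 10 + 64 + 640)/41 = -34 - 88/41*814 = -34 - 71632/41 = -73026/41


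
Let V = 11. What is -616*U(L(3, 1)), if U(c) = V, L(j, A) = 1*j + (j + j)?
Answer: -6776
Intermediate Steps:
L(j, A) = 3*j (L(j, A) = j + 2*j = 3*j)
U(c) = 11
-616*U(L(3, 1)) = -616*11 = -6776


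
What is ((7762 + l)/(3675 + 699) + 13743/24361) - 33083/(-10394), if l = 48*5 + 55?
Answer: 1547515292752/276883203879 ≈ 5.5891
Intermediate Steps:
l = 295 (l = 240 + 55 = 295)
((7762 + l)/(3675 + 699) + 13743/24361) - 33083/(-10394) = ((7762 + 295)/(3675 + 699) + 13743/24361) - 33083/(-10394) = (8057/4374 + 13743*(1/24361)) - 33083*(-1/10394) = (8057*(1/4374) + 13743/24361) + 33083/10394 = (8057/4374 + 13743/24361) + 33083/10394 = 256388459/106555014 + 33083/10394 = 1547515292752/276883203879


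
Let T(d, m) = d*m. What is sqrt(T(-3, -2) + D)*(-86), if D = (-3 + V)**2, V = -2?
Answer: -86*sqrt(31) ≈ -478.83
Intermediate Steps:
D = 25 (D = (-3 - 2)**2 = (-5)**2 = 25)
sqrt(T(-3, -2) + D)*(-86) = sqrt(-3*(-2) + 25)*(-86) = sqrt(6 + 25)*(-86) = sqrt(31)*(-86) = -86*sqrt(31)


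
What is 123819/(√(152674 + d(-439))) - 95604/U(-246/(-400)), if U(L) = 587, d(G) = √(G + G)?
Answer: -95604/587 + 123819/√(152674 + I*√878) ≈ 154.02 - 0.030751*I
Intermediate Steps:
d(G) = √2*√G (d(G) = √(2*G) = √2*√G)
123819/(√(152674 + d(-439))) - 95604/U(-246/(-400)) = 123819/(√(152674 + √2*√(-439))) - 95604/587 = 123819/(√(152674 + √2*(I*√439))) - 95604*1/587 = 123819/(√(152674 + I*√878)) - 95604/587 = 123819/√(152674 + I*√878) - 95604/587 = -95604/587 + 123819/√(152674 + I*√878)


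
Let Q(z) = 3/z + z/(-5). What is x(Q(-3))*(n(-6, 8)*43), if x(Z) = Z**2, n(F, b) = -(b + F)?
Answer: -344/25 ≈ -13.760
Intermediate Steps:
n(F, b) = -F - b (n(F, b) = -(F + b) = -F - b)
Q(z) = 3/z - z/5 (Q(z) = 3/z + z*(-1/5) = 3/z - z/5)
x(Q(-3))*(n(-6, 8)*43) = (3/(-3) - 1/5*(-3))**2*((-1*(-6) - 1*8)*43) = (3*(-1/3) + 3/5)**2*((6 - 8)*43) = (-1 + 3/5)**2*(-2*43) = (-2/5)**2*(-86) = (4/25)*(-86) = -344/25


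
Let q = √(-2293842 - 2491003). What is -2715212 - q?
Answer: -2715212 - I*√4784845 ≈ -2.7152e+6 - 2187.4*I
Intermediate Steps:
q = I*√4784845 (q = √(-4784845) = I*√4784845 ≈ 2187.4*I)
-2715212 - q = -2715212 - I*√4784845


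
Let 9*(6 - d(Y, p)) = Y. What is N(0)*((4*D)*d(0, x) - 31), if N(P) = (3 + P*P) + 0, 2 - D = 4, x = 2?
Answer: -237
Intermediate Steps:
d(Y, p) = 6 - Y/9
D = -2 (D = 2 - 1*4 = 2 - 4 = -2)
N(P) = 3 + P² (N(P) = (3 + P²) + 0 = 3 + P²)
N(0)*((4*D)*d(0, x) - 31) = (3 + 0²)*((4*(-2))*(6 - ⅑*0) - 31) = (3 + 0)*(-8*(6 + 0) - 31) = 3*(-8*6 - 31) = 3*(-48 - 31) = 3*(-79) = -237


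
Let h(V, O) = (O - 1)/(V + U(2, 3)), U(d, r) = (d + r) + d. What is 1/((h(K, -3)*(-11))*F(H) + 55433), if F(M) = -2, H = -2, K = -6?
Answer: 1/55345 ≈ 1.8068e-5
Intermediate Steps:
U(d, r) = r + 2*d
h(V, O) = (-1 + O)/(7 + V) (h(V, O) = (O - 1)/(V + (3 + 2*2)) = (-1 + O)/(V + (3 + 4)) = (-1 + O)/(V + 7) = (-1 + O)/(7 + V))
1/((h(K, -3)*(-11))*F(H) + 55433) = 1/((((-1 - 3)/(7 - 6))*(-11))*(-2) + 55433) = 1/(((-4/1)*(-11))*(-2) + 55433) = 1/(((1*(-4))*(-11))*(-2) + 55433) = 1/(-4*(-11)*(-2) + 55433) = 1/(44*(-2) + 55433) = 1/(-88 + 55433) = 1/55345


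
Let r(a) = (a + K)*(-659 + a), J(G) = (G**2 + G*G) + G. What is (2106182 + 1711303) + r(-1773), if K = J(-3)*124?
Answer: 3605901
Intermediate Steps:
J(G) = G + 2*G**2 (J(G) = (G**2 + G**2) + G = 2*G**2 + G = G + 2*G**2)
K = 1860 (K = -3*(1 + 2*(-3))*124 = -3*(1 - 6)*124 = -3*(-5)*124 = 15*124 = 1860)
r(a) = (-659 + a)*(1860 + a) (r(a) = (a + 1860)*(-659 + a) = (1860 + a)*(-659 + a) = (-659 + a)*(1860 + a))
(2106182 + 1711303) + r(-1773) = (2106182 + 1711303) + (-1225740 + (-1773)**2 + 1201*(-1773)) = 3817485 + (-1225740 + 3143529 - 2129373) = 3817485 - 211584 = 3605901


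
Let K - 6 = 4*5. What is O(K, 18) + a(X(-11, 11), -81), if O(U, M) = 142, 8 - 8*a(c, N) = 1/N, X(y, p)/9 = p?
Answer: 92665/648 ≈ 143.00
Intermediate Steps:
X(y, p) = 9*p
a(c, N) = 1 - 1/(8*N)
K = 26 (K = 6 + 4*5 = 6 + 20 = 26)
O(K, 18) + a(X(-11, 11), -81) = 142 + (-⅛ - 81)/(-81) = 142 - 1/81*(-649/8) = 142 + 649/648 = 92665/648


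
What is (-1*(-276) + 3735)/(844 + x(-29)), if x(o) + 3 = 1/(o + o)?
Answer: 77546/16259 ≈ 4.7694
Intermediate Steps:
x(o) = -3 + 1/(2*o) (x(o) = -3 + 1/(o + o) = -3 + 1/(2*o))
(-1*(-276) + 3735)/(844 + x(-29)) = (-1*(-276) + 3735)/(844 + (-3 + (1/2)/(-29))) = (276 + 3735)/(844 + (-3 + (1/2)*(-1/29))) = 4011/(844 + (-3 - 1/58)) = 4011/(844 - 175/58) = 4011/(48777/58) = 4011*(58/48777) = 77546/16259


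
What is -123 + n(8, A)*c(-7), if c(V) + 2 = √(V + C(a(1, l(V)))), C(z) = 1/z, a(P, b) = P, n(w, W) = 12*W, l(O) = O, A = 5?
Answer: -243 + 60*I*√6 ≈ -243.0 + 146.97*I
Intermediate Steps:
c(V) = -2 + √(1 + V) (c(V) = -2 + √(V + 1/1) = -2 + √(V + 1) = -2 + √(1 + V))
-123 + n(8, A)*c(-7) = -123 + (12*5)*(-2 + √(1 - 7)) = -123 + 60*(-2 + √(-6)) = -123 + 60*(-2 + I*√6) = -123 + (-120 + 60*I*√6) = -243 + 60*I*√6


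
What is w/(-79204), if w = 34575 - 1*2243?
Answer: -8083/19801 ≈ -0.40821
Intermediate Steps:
w = 32332 (w = 34575 - 2243 = 32332)
w/(-79204) = 32332/(-79204) = 32332*(-1/79204) = -8083/19801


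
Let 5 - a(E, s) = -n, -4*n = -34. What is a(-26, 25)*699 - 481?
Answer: 17911/2 ≈ 8955.5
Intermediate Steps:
n = 17/2 (n = -1/4*(-34) = 17/2 ≈ 8.5000)
a(E, s) = 27/2 (a(E, s) = 5 - (-1)*17/2 = 5 - 1*(-17/2) = 5 + 17/2 = 27/2)
a(-26, 25)*699 - 481 = (27/2)*699 - 481 = 18873/2 - 481 = 17911/2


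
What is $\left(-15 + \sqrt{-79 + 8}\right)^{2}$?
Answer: $\left(15 - i \sqrt{71}\right)^{2} \approx 154.0 - 252.78 i$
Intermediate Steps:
$\left(-15 + \sqrt{-79 + 8}\right)^{2} = \left(-15 + \sqrt{-71}\right)^{2} = \left(-15 + i \sqrt{71}\right)^{2}$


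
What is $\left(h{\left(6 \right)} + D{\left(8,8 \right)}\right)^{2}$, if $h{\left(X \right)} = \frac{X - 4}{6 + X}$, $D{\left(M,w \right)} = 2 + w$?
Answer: $\frac{3721}{36} \approx 103.36$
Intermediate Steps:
$h{\left(X \right)} = \frac{-4 + X}{6 + X}$
$\left(h{\left(6 \right)} + D{\left(8,8 \right)}\right)^{2} = \left(\frac{-4 + 6}{6 + 6} + \left(2 + 8\right)\right)^{2} = \left(\frac{1}{12} \cdot 2 + 10\right)^{2} = \left(\frac{1}{6} + 10\right)^{2} = \left(\frac{61}{6}\right)^{2} = \frac{3721}{36}$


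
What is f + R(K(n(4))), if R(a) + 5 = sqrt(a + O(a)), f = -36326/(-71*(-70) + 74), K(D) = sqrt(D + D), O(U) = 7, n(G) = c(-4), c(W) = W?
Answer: -30773/2522 + sqrt(7 + 2*I*sqrt(2)) ≈ -9.5046 + 0.52433*I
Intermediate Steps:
n(G) = -4
K(D) = sqrt(2)*sqrt(D) (K(D) = sqrt(2*D) = sqrt(2)*sqrt(D))
f = -18163/2522 (f = -36326/(4970 + 74) = -36326/5044 = -36326*1/5044 = -18163/2522 ≈ -7.2018)
R(a) = -5 + sqrt(7 + a) (R(a) = -5 + sqrt(a + 7) = -5 + sqrt(7 + a))
f + R(K(n(4))) = -18163/2522 + (-5 + sqrt(7 + sqrt(2)*sqrt(-4))) = -18163/2522 + (-5 + sqrt(7 + sqrt(2)*(2*I))) = -18163/2522 + (-5 + sqrt(7 + 2*I*sqrt(2))) = -30773/2522 + sqrt(7 + 2*I*sqrt(2))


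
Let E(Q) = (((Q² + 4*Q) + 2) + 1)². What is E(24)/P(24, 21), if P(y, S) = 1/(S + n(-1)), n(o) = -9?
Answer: 5467500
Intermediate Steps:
E(Q) = (3 + Q² + 4*Q)² (E(Q) = ((2 + Q² + 4*Q) + 1)² = (3 + Q² + 4*Q)²)
P(y, S) = 1/(-9 + S) (P(y, S) = 1/(S - 9) = 1/(-9 + S))
E(24)/P(24, 21) = (3 + 24² + 4*24)²/(1/(-9 + 21)) = (3 + 576 + 96)²/(1/12) = 675²/(1/12) = 455625*12 = 5467500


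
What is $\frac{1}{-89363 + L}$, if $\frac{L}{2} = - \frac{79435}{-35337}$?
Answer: $- \frac{35337}{3157661461} \approx -1.1191 \cdot 10^{-5}$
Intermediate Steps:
$L = \frac{158870}{35337}$ ($L = 2 \left(- \frac{79435}{-35337}\right) = 2 \left(\left(-79435\right) \left(- \frac{1}{35337}\right)\right) = 2 \cdot \frac{79435}{35337} = \frac{158870}{35337} \approx 4.4959$)
$\frac{1}{-89363 + L} = \frac{1}{-89363 + \frac{158870}{35337}} = \frac{1}{- \frac{3157661461}{35337}} = - \frac{35337}{3157661461}$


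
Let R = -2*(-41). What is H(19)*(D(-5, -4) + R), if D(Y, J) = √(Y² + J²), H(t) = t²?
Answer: 29602 + 361*√41 ≈ 31914.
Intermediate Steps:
R = 82
D(Y, J) = √(J² + Y²)
H(19)*(D(-5, -4) + R) = 19²*(√((-4)² + (-5)²) + 82) = 361*(√(16 + 25) + 82) = 361*(√41 + 82) = 361*(82 + √41) = 29602 + 361*√41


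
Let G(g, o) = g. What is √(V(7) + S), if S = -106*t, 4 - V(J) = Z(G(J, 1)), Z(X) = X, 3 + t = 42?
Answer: I*√4137 ≈ 64.319*I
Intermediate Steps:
t = 39 (t = -3 + 42 = 39)
V(J) = 4 - J
S = -4134 (S = -106*39 = -4134)
√(V(7) + S) = √((4 - 1*7) - 4134) = √((4 - 7) - 4134) = √(-3 - 4134) = √(-4137) = I*√4137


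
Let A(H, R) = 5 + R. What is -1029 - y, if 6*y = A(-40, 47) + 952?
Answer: -3589/3 ≈ -1196.3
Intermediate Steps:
y = 502/3 (y = ((5 + 47) + 952)/6 = (52 + 952)/6 = (1/6)*1004 = 502/3 ≈ 167.33)
-1029 - y = -1029 - 1*502/3 = -1029 - 502/3 = -3589/3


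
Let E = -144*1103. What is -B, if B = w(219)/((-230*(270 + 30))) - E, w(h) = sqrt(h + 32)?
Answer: -158832 + sqrt(251)/69000 ≈ -1.5883e+5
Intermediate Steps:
w(h) = sqrt(32 + h)
E = -158832
B = 158832 - sqrt(251)/69000 (B = sqrt(32 + 219)/((-230*(270 + 30))) - 1*(-158832) = sqrt(251)/((-230*300)) + 158832 = sqrt(251)/(-69000) + 158832 = sqrt(251)*(-1/69000) + 158832 = -sqrt(251)/69000 + 158832 = 158832 - sqrt(251)/69000 ≈ 1.5883e+5)
-B = -(158832 - sqrt(251)/69000) = -158832 + sqrt(251)/69000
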